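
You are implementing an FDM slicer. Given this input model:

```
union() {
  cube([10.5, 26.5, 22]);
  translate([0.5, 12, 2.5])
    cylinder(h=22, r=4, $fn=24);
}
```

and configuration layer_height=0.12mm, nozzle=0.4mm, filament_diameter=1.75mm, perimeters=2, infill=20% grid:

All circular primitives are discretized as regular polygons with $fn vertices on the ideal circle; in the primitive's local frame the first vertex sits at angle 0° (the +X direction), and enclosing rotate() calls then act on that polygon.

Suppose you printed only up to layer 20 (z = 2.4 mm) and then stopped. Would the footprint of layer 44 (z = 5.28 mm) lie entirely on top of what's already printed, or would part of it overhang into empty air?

Compare the two slices. At z = 2.4: the 10.5×26.5 cube contributes its full rectangle (area 278.25 mm²); the cylinder at (0.5, 12) is not intersected at this z (z outside [2.5, 24.5]); Merging all regions: only the 10.5×26.5 cube is present, so the union is just that shape — area = 278.25 mm². At z = 5.28: the cube is present — its section is the full 10.5×26.5 rectangle (area 278.25 mm²); the r=4 cylinder at (0.5, 12) contributes a regular 24-gon of circumradius 4 (area = (24/2)·4.000²·sin(360°/24) = 49.69 mm²); Merging all regions: the regions partially overlap — summed areas 327.94 mm² minus the doubly-counted overlap 28.81 mm² gives 299.13 mm² — area = 299.13 mm². Checking containment: at z = 5.28 the cross-section extends beyond the z = 2.4 cross-section by about 20.88 mm².

part overhangs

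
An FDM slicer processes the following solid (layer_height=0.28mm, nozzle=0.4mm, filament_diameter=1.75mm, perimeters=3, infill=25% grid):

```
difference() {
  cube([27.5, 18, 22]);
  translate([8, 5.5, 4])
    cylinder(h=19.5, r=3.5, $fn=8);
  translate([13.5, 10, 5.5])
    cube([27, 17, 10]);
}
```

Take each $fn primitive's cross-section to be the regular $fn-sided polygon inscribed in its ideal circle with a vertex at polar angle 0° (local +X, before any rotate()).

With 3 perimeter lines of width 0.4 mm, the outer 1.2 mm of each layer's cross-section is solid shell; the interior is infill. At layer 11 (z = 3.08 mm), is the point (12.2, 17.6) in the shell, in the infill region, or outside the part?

shell

At z = 3.08 mm: the cube (footprint 27.5×18) is included at this height; the cylinder at (8, 5.5) does not reach this height (z outside [4, 23.5]); the cube at (13.5, 10) does not reach this height (z outside [5.5, 15.5]); After the difference (first − rest): none of the subtracted shapes is present at this height, so the 27.5×18 cube is unchanged — 1 connected region. Overall, the cross-section is a single solid region. The nearest boundary edge runs (27.50, 18.00)→(0.00, 18.00); distance from the point to it = 0.40 mm. The point is inside the cross-section, 0.40 mm from the nearest boundary — within the 1.2 mm shell band (3 × 0.4).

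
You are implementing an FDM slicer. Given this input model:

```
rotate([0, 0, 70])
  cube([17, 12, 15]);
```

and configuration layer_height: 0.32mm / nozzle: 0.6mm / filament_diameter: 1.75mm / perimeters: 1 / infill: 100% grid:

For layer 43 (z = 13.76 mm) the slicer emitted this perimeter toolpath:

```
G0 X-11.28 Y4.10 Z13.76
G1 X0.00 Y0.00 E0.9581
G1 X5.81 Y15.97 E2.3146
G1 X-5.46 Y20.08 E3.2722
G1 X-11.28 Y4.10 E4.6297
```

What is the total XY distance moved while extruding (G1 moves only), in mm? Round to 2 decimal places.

58.00 mm

Sum the Euclidean lengths of each G1 segment: total = 58.00 mm.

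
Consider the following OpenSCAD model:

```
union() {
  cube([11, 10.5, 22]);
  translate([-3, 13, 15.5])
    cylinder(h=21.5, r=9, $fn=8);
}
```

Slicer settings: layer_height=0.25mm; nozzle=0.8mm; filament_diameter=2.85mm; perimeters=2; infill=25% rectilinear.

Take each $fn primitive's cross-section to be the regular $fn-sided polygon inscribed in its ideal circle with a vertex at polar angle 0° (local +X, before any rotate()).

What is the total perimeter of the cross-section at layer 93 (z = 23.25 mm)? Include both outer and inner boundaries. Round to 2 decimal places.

55.11 mm

At z = 23.25 mm: the cube is absent (z outside [0, 22]); the r=9 cylinder at (-3, 13) contributes a regular 8-gon of circumradius 9 (perimeter = 2·8·9.000·sin(180°/8) = 55.11 mm); Combining (union): only the r=9 cylinder at (-3, 13) is present, so the union is just that shape — boundary = 55.11 mm. Overall, the cross-section is a single solid region. Total boundary length (outer) = 55.11 mm.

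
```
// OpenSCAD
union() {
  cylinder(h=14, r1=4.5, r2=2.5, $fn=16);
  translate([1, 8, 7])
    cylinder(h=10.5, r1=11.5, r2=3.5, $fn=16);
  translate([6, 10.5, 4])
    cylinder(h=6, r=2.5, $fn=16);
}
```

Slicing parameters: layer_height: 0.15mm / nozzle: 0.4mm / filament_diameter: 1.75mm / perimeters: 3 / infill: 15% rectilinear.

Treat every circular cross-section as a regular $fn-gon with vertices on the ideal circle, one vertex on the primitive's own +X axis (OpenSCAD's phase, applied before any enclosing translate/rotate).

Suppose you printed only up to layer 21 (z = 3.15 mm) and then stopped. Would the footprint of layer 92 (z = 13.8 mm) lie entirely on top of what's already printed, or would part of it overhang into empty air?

part overhangs

Compare the two slices. At z = 3.15: the cone (r1=4.5→r2=2.5) has section circumradius 4.050 here — a regular 16-gon (area = (16/2)·4.050²·sin(360°/16) = 50.22 mm²); the cone at (1, 8) is absent (z outside [7, 17.5]); the cylinder at (6, 10.5) is absent (z outside [4, 10]); Combining (union): only the cone is present, so the union is just that shape — area = 50.22 mm². At z = 13.8: the cone contributes a regular 16-gon of circumradius 2.529 (interpolated between r1=4.5 and r2=2.5 at t=0.986) (area = (16/2)·2.529²·sin(360°/16) = 19.57 mm²); the cone at (1, 8) contributes a regular 16-gon of circumradius 6.319 (interpolated between r1=11.5 and r2=3.5 at t=0.648) (area = (16/2)·6.319²·sin(360°/16) = 122.25 mm²); the cylinder at (6, 10.5) is not intersected at this z (z outside [4, 10]); Taking the union: the regions partially overlap — summed areas 141.82 mm² minus the doubly-counted overlap 1.36 mm² gives 140.46 mm² — area = 140.46 mm². Checking containment: at z = 13.8 the cross-section extends beyond the z = 3.15 cross-section by about 113.22 mm².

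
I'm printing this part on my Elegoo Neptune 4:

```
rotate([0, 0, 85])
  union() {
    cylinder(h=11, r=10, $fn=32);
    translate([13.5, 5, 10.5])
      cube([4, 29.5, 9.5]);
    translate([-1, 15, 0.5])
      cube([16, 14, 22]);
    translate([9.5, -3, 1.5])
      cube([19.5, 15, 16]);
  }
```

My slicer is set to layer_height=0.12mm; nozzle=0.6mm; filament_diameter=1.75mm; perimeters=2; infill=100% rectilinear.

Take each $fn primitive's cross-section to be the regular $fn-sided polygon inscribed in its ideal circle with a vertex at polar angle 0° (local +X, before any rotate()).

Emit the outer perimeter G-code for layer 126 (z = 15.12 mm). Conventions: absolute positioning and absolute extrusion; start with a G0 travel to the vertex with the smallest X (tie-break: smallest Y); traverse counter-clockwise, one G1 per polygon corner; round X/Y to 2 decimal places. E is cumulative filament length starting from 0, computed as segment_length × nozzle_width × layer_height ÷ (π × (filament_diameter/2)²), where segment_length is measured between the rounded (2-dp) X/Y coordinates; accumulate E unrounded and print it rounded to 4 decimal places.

At z = 15.12 mm: the cylinder does not reach this height (z outside [0, 11]); the cube at (13.5, 5) is present — its section is the full 4×29.5 rectangle; the cube at (-1, 15) (footprint 16×14) is included at this height; the 19.5×15 cube at (9.5, -3) contributes its full rectangle; Merging all regions: the regions partially overlap (shared area 49.00 mm²), so overlapping operands fuse into one piece — 1 connected region; (whole slice rotated 85° about Z — lengths, areas and connectivity unchanged). The outline is a single polygon with 12 vertices. Extrusion per mm of travel: 0.6 × 0.12 / (π × 0.875²) = 0.029934. Accumulating E over each segment gives final E = 4.2813.

G0 X-33.19 Y16.46 Z15.12
G1 X-27.71 Y15.98 E0.1647
G1 X-28.98 Y1.53 E0.5989
G1 X-15.03 Y0.31 E1.0181
G1 X-13.77 Y14.76 E1.4522
G1 X-10.78 Y14.49 E1.5421
G1 X-11.13 Y10.51 E1.6617
G1 X3.82 Y9.20 E2.1109
G1 X5.52 Y28.63 E2.6948
G1 X-9.43 Y29.94 E3.1440
G1 X-10.43 Y18.48 E3.4884
G1 X-32.84 Y20.44 E4.1617
G1 X-33.19 Y16.46 E4.2813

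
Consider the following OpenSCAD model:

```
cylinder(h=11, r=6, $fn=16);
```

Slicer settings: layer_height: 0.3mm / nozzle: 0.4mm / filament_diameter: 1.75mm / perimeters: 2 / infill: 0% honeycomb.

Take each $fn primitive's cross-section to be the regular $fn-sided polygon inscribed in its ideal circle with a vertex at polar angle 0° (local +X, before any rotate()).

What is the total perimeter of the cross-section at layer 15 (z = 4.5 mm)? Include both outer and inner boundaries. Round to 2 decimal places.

At z = 4.5 mm: the cylinder: section is a regular 16-gon, circumradius r=6 (perimeter = 2·16·6.000·sin(180°/16) = 37.46 mm). Overall, the cross-section is a single solid region. Total boundary length (outer) = 37.46 mm.

37.46 mm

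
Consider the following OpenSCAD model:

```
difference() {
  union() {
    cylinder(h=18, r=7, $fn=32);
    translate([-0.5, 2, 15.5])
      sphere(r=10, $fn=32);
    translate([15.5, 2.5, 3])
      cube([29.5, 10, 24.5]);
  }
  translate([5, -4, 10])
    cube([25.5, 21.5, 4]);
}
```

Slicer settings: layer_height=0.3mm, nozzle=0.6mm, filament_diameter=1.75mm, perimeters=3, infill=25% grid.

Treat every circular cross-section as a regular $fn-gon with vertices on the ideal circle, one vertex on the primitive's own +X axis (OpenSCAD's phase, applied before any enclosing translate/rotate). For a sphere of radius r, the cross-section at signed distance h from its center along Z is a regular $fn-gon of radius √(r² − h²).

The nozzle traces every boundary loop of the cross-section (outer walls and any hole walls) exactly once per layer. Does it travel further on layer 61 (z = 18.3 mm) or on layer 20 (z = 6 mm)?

Layer 61 (z = 18.3): the cylinder is absent (z outside [0, 18]); the r=10 sphere at (-0.5, 2) contributes a regular 32-gon of circumradius √(10²−2.8²) = 9.600 (perimeter = 2·32·9.600·sin(180°/32) = 60.22 mm); the cube at (15.5, 2.5) (footprint 29.5×10) is included at this height (perimeter 79.00 mm); Merging all regions: the 2 present regions are separate (no shared area or edge), so areas and boundary lengths simply add and each stays a separate island — boundary = 139.22 mm; the cube at (5, -4) does not reach this height (z outside [10, 14]); Taking the first minus the rest: none of the subtracted shapes is present at this height, so that combined region is unchanged — boundary = 139.22 mm. So its perimeter = 139.22 mm. Layer 20 (z = 6): the cylinder: section is a regular 32-gon, circumradius r=7 (perimeter = 2·32·7.000·sin(180°/32) = 43.91 mm); the sphere at (-0.5, 2): section is a regular 32-gon, circumradius = √(r²−h²) = √(10²−9.5²) = 3.122 (perimeter = 2·32·3.122·sin(180°/32) = 19.59 mm); the 29.5×10 cube at (15.5, 2.5) contributes its full rectangle (perimeter 79.00 mm); Taking the union: the regions partially overlap (shared area 30.43 mm²), so the edge portions inside another operand are dropped and the merged outline is re-measured after clipping — boundary = 122.91 mm; the cube at (5, -4) does not reach this height (z outside [10, 14]); After the difference (first − rest): none of the subtracted shapes is present at this height, so that combined region is unchanged — boundary = 122.91 mm. So its perimeter = 122.91 mm. Layer 61 is larger (139.22 vs 122.91 mm).

layer 61 (z = 18.3 mm)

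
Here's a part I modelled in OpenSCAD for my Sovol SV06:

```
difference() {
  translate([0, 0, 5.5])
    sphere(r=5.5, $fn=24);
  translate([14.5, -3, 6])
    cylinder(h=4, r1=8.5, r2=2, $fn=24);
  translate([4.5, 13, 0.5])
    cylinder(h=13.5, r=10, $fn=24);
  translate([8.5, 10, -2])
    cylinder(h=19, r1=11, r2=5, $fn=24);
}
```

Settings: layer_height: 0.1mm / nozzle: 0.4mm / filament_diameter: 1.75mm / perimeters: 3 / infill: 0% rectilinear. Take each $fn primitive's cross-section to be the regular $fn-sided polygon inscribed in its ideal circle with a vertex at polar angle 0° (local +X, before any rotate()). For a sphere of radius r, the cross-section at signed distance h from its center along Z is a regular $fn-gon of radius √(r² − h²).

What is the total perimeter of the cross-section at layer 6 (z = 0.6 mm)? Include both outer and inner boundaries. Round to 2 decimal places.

15.65 mm

At z = 0.6 mm: the r=5.5 sphere contributes a regular 24-gon of circumradius √(5.5²−4.9²) = 2.498 (perimeter = 2·24·2.498·sin(180°/24) = 15.65 mm); the cone at (14.5, -3) is not intersected at this z (z outside [6, 10]); the r=10 cylinder at (4.5, 13) gives a regular 24-gon of circumradius 10 (constant along its height) (perimeter = 2·24·10.000·sin(180°/24) = 62.65 mm); the cone at (8.5, 10) (r1=11→r2=5) has section circumradius 10.179 here — a regular 24-gon (perimeter = 2·24·10.179·sin(180°/24) = 63.77 mm); Taking the first minus the rest: starting from the r=5.5 sphere, the r=10 cylinder at (4.5, 13) misses the remaining region (no effect); the cone at (8.5, 10) misses the remaining region (no effect) — boundary = 15.65 mm. Overall, the cross-section is a single solid region. Total boundary length (outer) = 15.65 mm.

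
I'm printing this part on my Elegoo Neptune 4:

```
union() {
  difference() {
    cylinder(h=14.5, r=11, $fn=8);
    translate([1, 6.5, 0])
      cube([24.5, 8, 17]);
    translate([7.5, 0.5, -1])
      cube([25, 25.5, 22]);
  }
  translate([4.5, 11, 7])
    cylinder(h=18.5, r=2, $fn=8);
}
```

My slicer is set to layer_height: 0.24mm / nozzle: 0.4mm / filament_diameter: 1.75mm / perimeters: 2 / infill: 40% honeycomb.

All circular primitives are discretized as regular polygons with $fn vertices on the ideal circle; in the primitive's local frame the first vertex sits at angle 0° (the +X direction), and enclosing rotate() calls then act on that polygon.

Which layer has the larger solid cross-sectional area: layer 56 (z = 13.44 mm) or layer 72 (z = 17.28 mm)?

layer 56 (z = 13.44 mm)

Layer 56 (z = 13.44): the cylinder: section is a regular 8-gon, circumradius r=11 (area = (8/2)·11.000²·sin(360°/8) = 342.24 mm²); the cube at (1, 6.5) (footprint 24.5×8) is included at this height (area 196.00 mm²); the 25×25.5 cube at (7.5, 0.5) contributes its full rectangle (area 637.50 mm²); Subtracting the remaining from the first: starting from the r=11 cylinder (342.24 mm²), the 24.5×8 cube at (1, 6.5) partially overlaps it — only the 18.52 mm² overlap (of its 196.00 mm²) is removed, clipping the outline; the 25×25.5 cube at (7.5, 0.5) partially overlaps it — only the 12.30 mm² overlap (of its 637.50 mm²) is removed, clipping the outline — area = 311.42 mm²; the r=2 cylinder at (4.5, 11) contributes a regular 8-gon of circumradius 2 (area = (8/2)·2.000²·sin(360°/8) = 11.31 mm²); Taking the union: the 2 present regions are separate (no shared area or edge), so areas and boundary lengths simply add and each stays a separate island — area = 322.73 mm². So its area = 322.73 mm². Layer 72 (z = 17.28): the cylinder is absent (z outside [0, 14.5]); the cube at (1, 6.5) does not reach this height (z outside [0, 17]); the 25×25.5 cube at (7.5, 0.5) contributes its full rectangle (area 637.50 mm²); Subtracting the remaining from the first: the first operand is absent here, so nothing remains; the cylinder at (4.5, 11): section is a regular 8-gon, circumradius r=2 (area = (8/2)·2.000²·sin(360°/8) = 11.31 mm²); Merging all regions: only the r=2 cylinder at (4.5, 11) is present, so the union is just that shape — area = 11.31 mm². So its area = 11.31 mm². Layer 56 is larger (322.73 vs 11.31 mm²).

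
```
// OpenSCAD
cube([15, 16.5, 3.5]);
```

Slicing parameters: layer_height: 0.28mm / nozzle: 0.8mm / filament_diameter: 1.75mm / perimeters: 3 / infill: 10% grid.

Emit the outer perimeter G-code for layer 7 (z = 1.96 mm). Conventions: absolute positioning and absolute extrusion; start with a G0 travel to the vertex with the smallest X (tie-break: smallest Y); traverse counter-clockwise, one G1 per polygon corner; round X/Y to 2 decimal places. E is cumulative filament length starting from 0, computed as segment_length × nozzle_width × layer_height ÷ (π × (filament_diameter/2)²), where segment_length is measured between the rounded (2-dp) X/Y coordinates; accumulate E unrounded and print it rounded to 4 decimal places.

At z = 1.96 mm: the 15×16.5 cube contributes its full rectangle. The outline is a single polygon with 4 vertices. Extrusion per mm of travel: 0.8 × 0.28 / (π × 0.875²) = 0.093128. Accumulating E over each segment gives final E = 5.8671.

G0 X0.00 Y0.00 Z1.96
G1 X15.00 Y0.00 E1.3969
G1 X15.00 Y16.50 E2.9335
G1 X0.00 Y16.50 E4.3305
G1 X0.00 Y0.00 E5.8671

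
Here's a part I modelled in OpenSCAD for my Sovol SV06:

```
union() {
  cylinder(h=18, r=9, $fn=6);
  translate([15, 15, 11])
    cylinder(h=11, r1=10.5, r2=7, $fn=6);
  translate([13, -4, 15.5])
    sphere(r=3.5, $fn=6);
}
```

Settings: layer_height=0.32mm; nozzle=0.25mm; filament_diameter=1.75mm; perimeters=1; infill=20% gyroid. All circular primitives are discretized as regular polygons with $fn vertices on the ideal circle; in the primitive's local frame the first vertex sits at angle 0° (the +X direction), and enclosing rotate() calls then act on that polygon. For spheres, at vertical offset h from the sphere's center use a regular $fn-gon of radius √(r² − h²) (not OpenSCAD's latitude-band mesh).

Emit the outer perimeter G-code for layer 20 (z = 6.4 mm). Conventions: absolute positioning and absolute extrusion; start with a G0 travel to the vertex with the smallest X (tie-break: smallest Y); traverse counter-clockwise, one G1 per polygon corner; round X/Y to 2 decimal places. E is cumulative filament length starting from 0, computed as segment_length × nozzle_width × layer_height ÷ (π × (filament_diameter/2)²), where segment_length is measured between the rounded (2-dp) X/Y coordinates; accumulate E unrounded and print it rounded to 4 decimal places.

G0 X-9.00 Y0.00 Z6.40
G1 X-4.50 Y-7.79 E0.2992
G1 X4.50 Y-7.79 E0.5986
G1 X9.00 Y0.00 E0.8978
G1 X4.50 Y7.79 E1.1970
G1 X-4.50 Y7.79 E1.4963
G1 X-9.00 Y0.00 E1.7956

At z = 6.4 mm: the cylinder: section is a regular 6-gon, circumradius r=9; the cone at (15, 15) does not reach this height (z outside [11, 22]); the sphere at (13, -4) is absent (|z−center|=9.100 > r=3.5); Merging all regions: only the r=9 cylinder is present, so the union is just that shape — 1 connected region. The outline is a single polygon with 6 vertices. Extrusion per mm of travel: 0.25 × 0.32 / (π × 0.875²) = 0.033260. Accumulating E over each segment gives final E = 1.7956.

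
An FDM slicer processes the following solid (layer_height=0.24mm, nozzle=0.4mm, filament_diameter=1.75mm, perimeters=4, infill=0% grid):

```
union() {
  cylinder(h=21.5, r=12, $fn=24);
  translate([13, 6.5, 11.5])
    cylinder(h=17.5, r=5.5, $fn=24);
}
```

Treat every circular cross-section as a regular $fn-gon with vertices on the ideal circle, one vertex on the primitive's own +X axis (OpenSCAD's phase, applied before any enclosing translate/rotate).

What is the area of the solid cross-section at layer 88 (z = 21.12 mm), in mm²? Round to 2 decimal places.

At z = 21.12 mm: the cylinder: section is a regular 24-gon, circumradius r=12 (area = (24/2)·12.000²·sin(360°/24) = 447.24 mm²); the r=5.5 cylinder at (13, 6.5) gives a regular 24-gon of circumradius 5.5 (constant along its height) (area = (24/2)·5.500²·sin(360°/24) = 93.95 mm²); Combining (union): the regions partially overlap — summed areas 541.19 mm² minus the doubly-counted overlap 16.94 mm² gives 524.25 mm² — area = 524.25 mm². Overall, the cross-section is a single solid region. Net area = 524.25 mm².

524.25 mm²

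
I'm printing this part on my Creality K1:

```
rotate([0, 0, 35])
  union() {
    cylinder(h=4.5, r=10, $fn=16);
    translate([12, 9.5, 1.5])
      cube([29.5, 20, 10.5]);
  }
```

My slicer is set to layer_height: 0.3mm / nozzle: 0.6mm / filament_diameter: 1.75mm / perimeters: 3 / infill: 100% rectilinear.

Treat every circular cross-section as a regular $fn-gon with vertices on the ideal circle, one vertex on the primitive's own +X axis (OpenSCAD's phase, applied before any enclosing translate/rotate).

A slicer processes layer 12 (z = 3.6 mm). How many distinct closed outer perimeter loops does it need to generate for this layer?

At z = 3.6 mm: the cylinder: section is a regular 16-gon, circumradius r=10; the 29.5×20 cube at (12, 9.5) contributes its full rectangle; Merging all regions: the 2 present regions are separate (no shared area or edge), so areas and boundary lengths simply add and each stays a separate island — 2 connected regions; (whole slice rotated 35° about Z — lengths, areas and connectivity unchanged). The result has 2 disconnected regions.

2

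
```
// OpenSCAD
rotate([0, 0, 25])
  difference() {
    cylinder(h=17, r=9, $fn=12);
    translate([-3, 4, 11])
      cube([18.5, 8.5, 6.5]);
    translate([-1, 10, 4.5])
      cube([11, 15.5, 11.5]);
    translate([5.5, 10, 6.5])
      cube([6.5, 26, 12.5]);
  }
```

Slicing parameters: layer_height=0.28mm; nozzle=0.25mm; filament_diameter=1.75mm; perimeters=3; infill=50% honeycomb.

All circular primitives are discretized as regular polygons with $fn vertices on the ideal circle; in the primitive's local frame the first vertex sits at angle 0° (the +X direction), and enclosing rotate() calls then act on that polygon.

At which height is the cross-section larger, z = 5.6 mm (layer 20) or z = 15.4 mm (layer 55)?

Layer 20 (z = 5.6): the r=9 cylinder gives a regular 12-gon of circumradius 9 (constant along its height) (area = (12/2)·9.000²·sin(360°/12) = 243.00 mm²); the cube at (-3, 4) is absent (z outside [11, 17.5]); the cube at (-1, 10) (footprint 11×15.5) is included at this height (area 170.50 mm²); the cube at (5.5, 10) is absent (z outside [6.5, 19]); Taking the first minus the rest: starting from the r=9 cylinder (243.00 mm²), the 11×15.5 cube at (-1, 10) misses the remaining region (no effect) — area = 243.00 mm²; (whole slice rotated 25° about Z — lengths, areas and connectivity unchanged). So its area = 243.00 mm². Layer 55 (z = 15.4): the cylinder: section is a regular 12-gon, circumradius r=9 (area = (12/2)·9.000²·sin(360°/12) = 243.00 mm²); the cube at (-3, 4) (footprint 18.5×8.5) is included at this height (area 157.25 mm²); the 11×15.5 cube at (-1, 10) contributes its full rectangle (area 170.50 mm²); the cube at (5.5, 10) (footprint 6.5×26) is included at this height (area 169.00 mm²); After the difference (first − rest): starting from the r=9 cylinder (243.00 mm²), the 18.5×8.5 cube at (-3, 4) partially overlaps it — only the 40.69 mm² overlap (of its 157.25 mm²) is removed, clipping the outline; the 11×15.5 cube at (-1, 10) misses the remaining region (no effect); the 6.5×26 cube at (5.5, 10) misses the remaining region (no effect) — area = 202.31 mm²; (rotated 25° about Z; rotation is an isometry so areas/perimeters/island counts are preserved). So its area = 202.31 mm². Layer 20 is larger (243.00 vs 202.31 mm²).

layer 20 (z = 5.6 mm)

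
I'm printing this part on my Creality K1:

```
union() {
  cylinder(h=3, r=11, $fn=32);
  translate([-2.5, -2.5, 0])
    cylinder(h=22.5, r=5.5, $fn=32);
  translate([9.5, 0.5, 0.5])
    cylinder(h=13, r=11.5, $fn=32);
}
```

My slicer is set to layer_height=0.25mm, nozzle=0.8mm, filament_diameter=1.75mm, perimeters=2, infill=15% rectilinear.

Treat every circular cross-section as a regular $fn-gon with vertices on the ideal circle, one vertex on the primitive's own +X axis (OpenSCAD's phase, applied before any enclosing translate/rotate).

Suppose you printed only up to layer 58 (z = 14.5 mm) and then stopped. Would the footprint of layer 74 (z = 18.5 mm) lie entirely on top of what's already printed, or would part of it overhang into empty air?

entirely on top

Compare the two slices. At z = 14.5: the cylinder is absent (z outside [0, 3]); the r=5.5 cylinder at (-2.5, -2.5) gives a regular 32-gon of circumradius 5.5 (constant along its height) (area = (32/2)·5.500²·sin(360°/32) = 94.42 mm²); the cylinder at (9.5, 0.5) is absent (z outside [0.5, 13.5]); Merging all regions: only the r=5.5 cylinder at (-2.5, -2.5) is present, so the union is just that shape — area = 94.42 mm². At z = 18.5: the cylinder is absent (z outside [0, 3]); the cylinder at (-2.5, -2.5): section is a regular 32-gon, circumradius r=5.5 (area = (32/2)·5.500²·sin(360°/32) = 94.42 mm²); the cylinder at (9.5, 0.5) is not intersected at this z (z outside [0.5, 13.5]); Merging all regions: only the r=5.5 cylinder at (-2.5, -2.5) is present, so the union is just that shape — area = 94.42 mm². Checking containment: the cross-section at z = 18.5 is a subset of the cross-section at z = 14.5.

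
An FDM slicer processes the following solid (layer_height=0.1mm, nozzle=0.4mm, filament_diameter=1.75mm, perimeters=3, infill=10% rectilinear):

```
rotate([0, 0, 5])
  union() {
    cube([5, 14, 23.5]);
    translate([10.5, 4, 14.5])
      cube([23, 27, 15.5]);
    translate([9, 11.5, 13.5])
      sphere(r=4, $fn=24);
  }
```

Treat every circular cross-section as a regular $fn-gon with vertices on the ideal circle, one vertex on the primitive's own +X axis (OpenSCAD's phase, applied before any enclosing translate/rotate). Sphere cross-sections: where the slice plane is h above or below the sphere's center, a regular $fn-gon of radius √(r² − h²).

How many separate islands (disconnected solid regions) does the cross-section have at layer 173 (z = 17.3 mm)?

At z = 17.3 mm: the cube is present — its section is the full 5×14 rectangle; the cube at (10.5, 4) (footprint 23×27) is included at this height; the r=4 sphere at (9, 11.5) contributes a regular 24-gon of circumradius √(4²−3.8²) = 1.249; Taking the union: the 3 present regions are separate (no shared area or edge), so areas and boundary lengths simply add and each stays a separate island — 3 connected regions; (whole slice rotated 5° about Z — lengths, areas and connectivity unchanged). Overall, the cross-section has 3 separate islands. Island count = 3.

3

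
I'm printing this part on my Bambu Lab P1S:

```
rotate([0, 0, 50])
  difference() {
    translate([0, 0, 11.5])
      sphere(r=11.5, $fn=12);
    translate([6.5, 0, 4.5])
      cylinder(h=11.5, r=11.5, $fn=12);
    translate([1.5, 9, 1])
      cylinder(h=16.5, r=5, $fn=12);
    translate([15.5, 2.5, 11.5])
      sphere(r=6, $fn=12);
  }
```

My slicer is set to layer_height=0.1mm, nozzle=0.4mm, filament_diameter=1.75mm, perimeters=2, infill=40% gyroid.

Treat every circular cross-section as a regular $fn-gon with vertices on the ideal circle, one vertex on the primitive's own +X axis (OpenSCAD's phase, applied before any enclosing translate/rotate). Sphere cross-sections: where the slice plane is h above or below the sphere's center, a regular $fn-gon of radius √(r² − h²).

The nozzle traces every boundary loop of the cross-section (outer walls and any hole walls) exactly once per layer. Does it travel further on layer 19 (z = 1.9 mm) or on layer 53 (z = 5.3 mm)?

Layer 19 (z = 1.9): the sphere: section is a regular 12-gon, circumradius = √(r²−h²) = √(11.5²−9.6²) = 6.332 (perimeter = 2·12·6.332·sin(180°/12) = 39.33 mm); the cylinder at (6.5, 0) does not reach this height (z outside [4.5, 16]); the r=5 cylinder at (1.5, 9) gives a regular 12-gon of circumradius 5 (constant along its height) (perimeter = 2·12·5.000·sin(180°/12) = 31.06 mm); the sphere at (15.5, 2.5) does not reach this height (|z−center|=9.600 > r=6); Taking the first minus the rest: starting from the r=11.5 sphere, the r=5 cylinder at (1.5, 9) partially overlaps it — only the 8.22 mm² overlap (of its 75.00 mm²) is removed, clipping the outline — boundary = 39.44 mm; (whole slice rotated 50° about Z — lengths, areas and connectivity unchanged). So its perimeter = 39.44 mm. Layer 53 (z = 5.3): the r=11.5 sphere contributes a regular 12-gon of circumradius √(11.5²−6.2²) = 9.686 (perimeter = 2·12·9.686·sin(180°/12) = 60.16 mm); the cylinder at (6.5, 0): section is a regular 12-gon, circumradius r=11.5 (perimeter = 2·12·11.500·sin(180°/12) = 71.43 mm); the r=5 cylinder at (1.5, 9) contributes a regular 12-gon of circumradius 5 (perimeter = 2·12·5.000·sin(180°/12) = 31.06 mm); the sphere at (15.5, 2.5) is not intersected at this z (|z−center|=6.200 > r=6); Subtracting the remaining from the first: starting from the r=11.5 sphere, the r=11.5 cylinder at (6.5, 0) partially overlaps it — only the 201.14 mm² overlap (of its 396.75 mm²) is removed, clipping the outline; the r=5 cylinder at (1.5, 9) partially overlaps it — only the 5.10 mm² overlap (of its 75.00 mm²) is removed, clipping the outline — boundary = 47.65 mm; (whole slice rotated 50° about Z — lengths, areas and connectivity unchanged). So its perimeter = 47.65 mm. Layer 53 is larger (47.65 vs 39.44 mm).

layer 53 (z = 5.3 mm)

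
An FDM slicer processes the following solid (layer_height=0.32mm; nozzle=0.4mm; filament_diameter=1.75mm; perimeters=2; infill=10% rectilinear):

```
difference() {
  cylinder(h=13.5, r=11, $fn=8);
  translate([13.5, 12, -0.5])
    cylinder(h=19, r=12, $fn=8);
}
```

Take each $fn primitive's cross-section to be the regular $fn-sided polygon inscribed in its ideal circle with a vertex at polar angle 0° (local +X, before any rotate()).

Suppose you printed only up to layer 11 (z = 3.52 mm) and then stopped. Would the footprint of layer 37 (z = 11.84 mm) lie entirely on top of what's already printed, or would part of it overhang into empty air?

Compare the two slices. At z = 3.52: the cylinder: section is a regular 8-gon, circumradius r=11 (area = (8/2)·11.000²·sin(360°/8) = 342.24 mm²); the r=12 cylinder at (13.5, 12) contributes a regular 8-gon of circumradius 12 (area = (8/2)·12.000²·sin(360°/8) = 407.29 mm²); Subtracting the remaining from the first: starting from the r=11 cylinder (342.24 mm²), the r=12 cylinder at (13.5, 12) partially overlaps it — only the 29.57 mm² overlap (of its 407.29 mm²) is removed, clipping the outline — area = 312.67 mm². At z = 11.84: the cylinder: section is a regular 8-gon, circumradius r=11 (area = (8/2)·11.000²·sin(360°/8) = 342.24 mm²); the cylinder at (13.5, 12): section is a regular 8-gon, circumradius r=12 (area = (8/2)·12.000²·sin(360°/8) = 407.29 mm²); Taking the first minus the rest: starting from the r=11 cylinder (342.24 mm²), the r=12 cylinder at (13.5, 12) partially overlaps it — only the 29.57 mm² overlap (of its 407.29 mm²) is removed, clipping the outline — area = 312.67 mm². Checking containment: the cross-section at z = 11.84 is a subset of the cross-section at z = 3.52.

entirely on top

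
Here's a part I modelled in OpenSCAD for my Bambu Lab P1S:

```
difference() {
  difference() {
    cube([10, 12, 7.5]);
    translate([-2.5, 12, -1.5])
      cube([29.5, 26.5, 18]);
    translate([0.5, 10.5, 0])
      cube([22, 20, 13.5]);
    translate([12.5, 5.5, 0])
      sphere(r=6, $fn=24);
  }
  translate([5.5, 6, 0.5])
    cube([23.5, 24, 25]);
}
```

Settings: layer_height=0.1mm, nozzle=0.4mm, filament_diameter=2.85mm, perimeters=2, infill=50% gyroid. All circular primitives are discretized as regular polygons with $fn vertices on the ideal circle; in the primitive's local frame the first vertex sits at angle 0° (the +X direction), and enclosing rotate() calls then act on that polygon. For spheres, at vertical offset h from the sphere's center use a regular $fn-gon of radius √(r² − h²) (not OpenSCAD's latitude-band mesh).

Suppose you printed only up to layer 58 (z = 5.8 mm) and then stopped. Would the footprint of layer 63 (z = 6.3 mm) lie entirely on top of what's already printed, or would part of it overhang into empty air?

entirely on top

Compare the two slices. At z = 5.8: the cube is present — its section is the full 10×12 rectangle (area 120.00 mm²); the 29.5×26.5 cube at (-2.5, 12) contributes its full rectangle (area 781.75 mm²); the 22×20 cube at (0.5, 10.5) contributes its full rectangle (area 440.00 mm²); the sphere at (12.5, 5.5): section is a regular 24-gon, circumradius = √(r²−h²) = √(6²−5.8²) = 1.536 (area = (24/2)·1.536²·sin(360°/24) = 7.33 mm²); After the difference (first − rest): starting from the 10×12 cube (120.00 mm²), the 29.5×26.5 cube at (-2.5, 12) misses the remaining region (no effect); the 22×20 cube at (0.5, 10.5) partially overlaps it — only the 14.25 mm² overlap (of its 440.00 mm²) is removed, clipping the outline; the r=6 sphere at (12.5, 5.5) misses the remaining region (no effect) — area = 105.75 mm²; the 23.5×24 cube at (5.5, 6) contributes its full rectangle (area 564.00 mm²); Taking the first minus the rest: starting from that combined region (105.75 mm²), the 23.5×24 cube at (5.5, 6) partially overlaps it — only the 20.25 mm² overlap (of its 564.00 mm²) is removed, clipping the outline — area = 85.50 mm². At z = 6.3: the cube is present — its section is the full 10×12 rectangle (area 120.00 mm²); the 29.5×26.5 cube at (-2.5, 12) contributes its full rectangle (area 781.75 mm²); the 22×20 cube at (0.5, 10.5) contributes its full rectangle (area 440.00 mm²); the sphere at (12.5, 5.5) does not reach this height (|z−center|=6.300 > r=6); Taking the first minus the rest: starting from the 10×12 cube (120.00 mm²), the 29.5×26.5 cube at (-2.5, 12) misses the remaining region (no effect); the 22×20 cube at (0.5, 10.5) partially overlaps it — only the 14.25 mm² overlap (of its 440.00 mm²) is removed, clipping the outline — area = 105.75 mm²; the cube at (5.5, 6) is present — its section is the full 23.5×24 rectangle (area 564.00 mm²); After the difference (first − rest): starting from that combined region (105.75 mm²), the 23.5×24 cube at (5.5, 6) partially overlaps it — only the 20.25 mm² overlap (of its 564.00 mm²) is removed, clipping the outline — area = 85.50 mm². Checking containment: the cross-section at z = 6.3 is a subset of the cross-section at z = 5.8.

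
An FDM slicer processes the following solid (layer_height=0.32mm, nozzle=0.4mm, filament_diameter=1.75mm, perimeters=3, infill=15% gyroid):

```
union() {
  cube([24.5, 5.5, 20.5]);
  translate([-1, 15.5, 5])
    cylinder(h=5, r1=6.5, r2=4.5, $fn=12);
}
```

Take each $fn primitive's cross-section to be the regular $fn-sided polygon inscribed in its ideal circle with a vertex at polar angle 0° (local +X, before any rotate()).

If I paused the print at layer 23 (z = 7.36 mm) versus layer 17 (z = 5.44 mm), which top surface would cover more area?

layer 17 (z = 5.44 mm)

Layer 23 (z = 7.36): the 24.5×5.5 cube contributes its full rectangle (area 134.75 mm²); the cone at (-1, 15.5) (r1=6.5→r2=4.5) has section circumradius 5.556 here — a regular 12-gon (area = (12/2)·5.556²·sin(360°/12) = 92.61 mm²); Combining (union): the 2 present regions are separate (no shared area or edge), so areas and boundary lengths simply add and each stays a separate island — area = 227.36 mm². So its area = 227.36 mm². Layer 17 (z = 5.44): the cube is present — its section is the full 24.5×5.5 rectangle (area 134.75 mm²); the cone at (-1, 15.5): at t=0.088 of its height the radius interpolates to r₁+(r₂−r₁)t = 6.324, giving a regular 12-gon of that circumradius (area = (12/2)·6.324²·sin(360°/12) = 119.98 mm²); Merging all regions: the 2 present regions are separate (no shared area or edge), so areas and boundary lengths simply add and each stays a separate island — area = 254.73 mm². So its area = 254.73 mm². Layer 17 is larger (254.73 vs 227.36 mm²).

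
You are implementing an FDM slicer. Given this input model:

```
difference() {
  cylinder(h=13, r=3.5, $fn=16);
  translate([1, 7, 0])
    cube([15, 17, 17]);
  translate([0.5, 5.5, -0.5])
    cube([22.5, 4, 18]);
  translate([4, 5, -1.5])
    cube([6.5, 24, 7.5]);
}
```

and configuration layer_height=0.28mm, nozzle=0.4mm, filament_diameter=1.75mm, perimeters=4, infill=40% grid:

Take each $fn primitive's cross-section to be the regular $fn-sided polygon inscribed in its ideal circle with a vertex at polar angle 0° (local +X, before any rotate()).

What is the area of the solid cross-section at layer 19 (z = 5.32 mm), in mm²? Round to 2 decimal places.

At z = 5.32 mm: the r=3.5 cylinder gives a regular 16-gon of circumradius 3.5 (constant along its height) (area = (16/2)·3.500²·sin(360°/16) = 37.50 mm²); the 15×17 cube at (1, 7) contributes its full rectangle (area 255.00 mm²); the cube at (0.5, 5.5) is present — its section is the full 22.5×4 rectangle (area 90.00 mm²); the cube at (4, 5) (footprint 6.5×24) is included at this height (area 156.00 mm²); Subtracting the remaining from the first: starting from the r=3.5 cylinder (37.50 mm²), the 15×17 cube at (1, 7) misses the remaining region (no effect); the 22.5×4 cube at (0.5, 5.5) misses the remaining region (no effect); the 6.5×24 cube at (4, 5) misses the remaining region (no effect) — area = 37.50 mm². Overall, the cross-section is a single solid region. Net area = 37.50 mm².

37.50 mm²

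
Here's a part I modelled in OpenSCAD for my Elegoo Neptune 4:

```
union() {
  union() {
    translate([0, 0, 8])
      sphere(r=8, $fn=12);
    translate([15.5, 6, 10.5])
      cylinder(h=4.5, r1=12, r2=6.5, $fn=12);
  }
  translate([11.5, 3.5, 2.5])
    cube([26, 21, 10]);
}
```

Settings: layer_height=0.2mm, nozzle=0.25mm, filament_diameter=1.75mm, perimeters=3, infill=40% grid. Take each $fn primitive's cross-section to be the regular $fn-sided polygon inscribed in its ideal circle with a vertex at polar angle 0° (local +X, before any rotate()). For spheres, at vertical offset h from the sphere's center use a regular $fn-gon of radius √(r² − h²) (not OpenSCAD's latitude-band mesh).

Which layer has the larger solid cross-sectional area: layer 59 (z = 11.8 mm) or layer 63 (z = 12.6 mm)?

layer 59 (z = 11.8 mm)

Layer 59 (z = 11.8): the r=8 sphere contributes a regular 12-gon of circumradius √(8²−3.8²) = 7.040 (area = (12/2)·7.040²·sin(360°/12) = 148.68 mm²); the cone at (15.5, 6) (r1=12→r2=6.5) has section circumradius 10.411 here — a regular 12-gon (area = (12/2)·10.411²·sin(360°/12) = 325.17 mm²); Taking the union: the regions partially overlap — summed areas 473.85 mm² minus the doubly-counted overlap 1.10 mm² gives 472.76 mm² — area = 472.76 mm²; the cube at (11.5, 3.5) (footprint 26×21) is included at this height (area 546.00 mm²); Combining (union): the regions partially overlap — summed areas 1018.76 mm² minus the doubly-counted overlap 155.98 mm² gives 862.77 mm² — area = 862.77 mm². So its area = 862.77 mm². Layer 63 (z = 12.6): the r=8 sphere contributes a regular 12-gon of circumradius √(8²−4.6²) = 6.545 (area = (12/2)·6.545²·sin(360°/12) = 128.52 mm²); the cone at (15.5, 6): at t=0.467 of its height the radius interpolates to r₁+(r₂−r₁)t = 9.433, giving a regular 12-gon of that circumradius (area = (12/2)·9.433²·sin(360°/12) = 266.96 mm²); Combining (union): the 2 present regions are separate (no shared area or edge), so areas and boundary lengths simply add and each stays a separate island — area = 395.48 mm²; the cube at (11.5, 3.5) does not reach this height (z outside [2.5, 12.5]); Combining (union): only the result so far is present, so the union is just that shape — area = 395.48 mm². So its area = 395.48 mm². Layer 59 is larger (862.77 vs 395.48 mm²).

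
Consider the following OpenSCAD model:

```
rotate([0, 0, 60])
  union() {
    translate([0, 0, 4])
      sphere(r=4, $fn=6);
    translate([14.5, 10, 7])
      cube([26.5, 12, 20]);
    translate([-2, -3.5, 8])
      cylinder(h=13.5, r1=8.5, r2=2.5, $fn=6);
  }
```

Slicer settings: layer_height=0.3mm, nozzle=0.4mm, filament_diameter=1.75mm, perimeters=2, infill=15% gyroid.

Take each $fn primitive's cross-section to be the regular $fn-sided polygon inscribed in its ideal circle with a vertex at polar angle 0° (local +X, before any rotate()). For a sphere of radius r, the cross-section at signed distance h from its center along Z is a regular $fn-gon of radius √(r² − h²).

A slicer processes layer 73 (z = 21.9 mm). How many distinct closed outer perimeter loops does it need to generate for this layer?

1

At z = 21.9 mm: the sphere is not intersected at this z (|z−center|=17.900 > r=4); the 26.5×12 cube at (14.5, 10) contributes its full rectangle; the cone at (-2, -3.5) is absent (z outside [8, 21.5]); Merging all regions: only the 26.5×12 cube at (14.5, 10) is present, so the union is just that shape — 1 connected region; (rotated 60° about Z; rotation is an isometry so areas/perimeters/island counts are preserved). The result has 1 disconnected region.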